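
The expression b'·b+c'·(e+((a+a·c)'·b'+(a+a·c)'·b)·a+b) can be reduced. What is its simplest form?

c'·(e+b)

b'·b+c'·(e+((a+a·c)'·b'+(a+a·c)'·b)·a+b)
= c'·(e+((a+a·c)'·b'+(a+a·c)'·b)·a+b)   — complement / identity
= c'·(e+(a+a·c)'·a+b)   — distribution
= c'·(e+a'·a+b)   — absorption
= c'·(e+b)   — complement / identity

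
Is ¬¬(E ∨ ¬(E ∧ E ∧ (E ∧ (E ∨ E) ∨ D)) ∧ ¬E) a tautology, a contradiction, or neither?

¬¬(E ∨ ¬(E ∧ E ∧ (E ∧ (E ∨ E) ∨ D)) ∧ ¬E)
= ¬¬(E ∨ ¬(E ∧ E ∧ (E ∧ E ∨ D)) ∧ ¬E)   [idempotence]
= ¬¬(E ∨ ¬(E ∧ E) ∧ ¬E)   [absorption]
= ¬¬(E ∨ ¬E ∧ ¬E)   [idempotence]
= ¬¬(E ∨ ¬E)   [idempotence]
= E ∨ ¬E   [double negation]
= True   [complement]

tautology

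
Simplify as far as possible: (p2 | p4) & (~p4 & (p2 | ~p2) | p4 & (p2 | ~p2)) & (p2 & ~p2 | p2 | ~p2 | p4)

p2 | p4

(p2 | p4) & (~p4 & (p2 | ~p2) | p4 & (p2 | ~p2)) & (p2 & ~p2 | p2 | ~p2 | p4)
= (p2 | p4) & (p2 | ~p2) & (p2 & ~p2 | p2 | ~p2 | p4)
= (p2 | p4) & (p2 | ~p2) & (p2 | ~p2 | p4)
= (p2 | p4) & (p2 | ~p2)
= p2 | p4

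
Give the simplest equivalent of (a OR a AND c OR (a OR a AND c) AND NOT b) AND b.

(a OR a AND c OR (a OR a AND c) AND NOT b) AND b
= (a OR a AND c) AND b   [absorption]
= a AND b   [absorption]

a AND b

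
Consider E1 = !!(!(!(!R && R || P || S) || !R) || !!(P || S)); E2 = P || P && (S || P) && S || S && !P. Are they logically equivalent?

Yes

E1: !!(!(!(!R && R || P || S) || !R) || !!(P || S))
    = !!(!(!(P || S) || !R) || !!(P || S))   [complement / identity]
    = !((!(P || S) || !R) && !(P || S))   [De Morgan]
    = !!(P || S)   [absorption]
    = P || S   [double negation]
E2: P || P && (S || P) && S || S && !P
    = P || P && S || S && !P   [absorption]
    = P || S   [distribution]
Both reduce to P || S, so they are equivalent.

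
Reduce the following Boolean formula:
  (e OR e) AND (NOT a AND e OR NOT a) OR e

e

(e OR e) AND (NOT a AND e OR NOT a) OR e
= (e OR e) AND NOT a OR e   — absorption
= e AND NOT a OR e   — idempotence
= e   — absorption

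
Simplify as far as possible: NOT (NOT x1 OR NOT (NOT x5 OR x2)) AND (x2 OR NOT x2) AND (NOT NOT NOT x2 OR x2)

x1 AND (NOT x5 OR x2)

NOT (NOT x1 OR NOT (NOT x5 OR x2)) AND (x2 OR NOT x2) AND (NOT NOT NOT x2 OR x2)
= NOT (NOT x1 OR NOT (NOT x5 OR x2)) AND (x2 OR NOT x2) AND (NOT x2 OR x2)   [double negation]
= NOT (NOT x1 OR NOT (NOT x5 OR x2)) AND (x2 OR NOT x2)   [complement / identity]
= x1 AND (NOT x5 OR x2) AND (x2 OR NOT x2)   [De Morgan]
= x1 AND (NOT x5 OR x2)   [complement / identity]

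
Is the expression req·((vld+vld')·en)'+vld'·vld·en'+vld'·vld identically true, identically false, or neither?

req·((vld+vld')·en)'+vld'·vld·en'+vld'·vld
= req·((vld+vld')·en)'+vld'·vld   [absorption]
= req·((vld+vld')·en)'   [complement / identity]
= req·en'   [complement / identity]
This depends on en, req, so it is not a constant.

neither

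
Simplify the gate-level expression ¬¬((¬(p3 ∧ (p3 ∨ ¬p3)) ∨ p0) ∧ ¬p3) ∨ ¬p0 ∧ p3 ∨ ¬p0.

¬¬((¬(p3 ∧ (p3 ∨ ¬p3)) ∨ p0) ∧ ¬p3) ∨ ¬p0 ∧ p3 ∨ ¬p0
= (¬(p3 ∧ (p3 ∨ ¬p3)) ∨ p0) ∧ ¬p3 ∨ ¬p0 ∧ p3 ∨ ¬p0   — double negation
= (¬(p3 ∧ (p3 ∨ ¬p3)) ∨ p0) ∧ ¬p3 ∨ ¬p0   — absorption
= (¬p3 ∨ p0) ∧ ¬p3 ∨ ¬p0   — complement / identity
= ¬p3 ∨ ¬p0   — absorption

¬p3 ∨ ¬p0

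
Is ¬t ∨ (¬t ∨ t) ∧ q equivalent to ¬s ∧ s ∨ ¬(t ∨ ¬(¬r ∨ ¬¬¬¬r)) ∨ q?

Yes

E1: ¬t ∨ (¬t ∨ t) ∧ q
    = ¬t ∨ q   (complement / identity)
E2: ¬s ∧ s ∨ ¬(t ∨ ¬(¬r ∨ ¬¬¬¬r)) ∨ q
    = ¬(t ∨ ¬(¬r ∨ ¬¬¬¬r)) ∨ q   (complement / identity)
    = ¬(t ∨ ¬(¬r ∨ ¬¬r)) ∨ q   (double negation)
    = ¬(t ∨ r ∧ ¬r) ∨ q   (De Morgan)
    = ¬t ∨ q   (complement / identity)
Both reduce to ¬t ∨ q, so they are equivalent.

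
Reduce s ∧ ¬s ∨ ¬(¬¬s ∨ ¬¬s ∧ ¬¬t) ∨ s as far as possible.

True

s ∧ ¬s ∨ ¬(¬¬s ∨ ¬¬s ∧ ¬¬t) ∨ s
= ¬(¬¬s ∨ ¬¬s ∧ ¬¬t) ∨ s   [complement / identity]
= ¬(¬¬s ∨ ¬¬s ∧ t) ∨ s   [double negation]
= ¬¬¬s ∨ s   [absorption]
= ¬s ∨ s   [double negation]
= True   [complement]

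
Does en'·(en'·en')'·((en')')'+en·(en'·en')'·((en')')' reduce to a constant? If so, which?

yes, False

en'·(en'·en')'·((en')')'+en·(en'·en')'·((en')')'
= (en'·en')'·((en')')'
= (en+en)·((en')')'
= en·((en')')'
= en·en'
= 0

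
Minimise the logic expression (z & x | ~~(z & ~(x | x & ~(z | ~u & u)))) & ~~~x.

z & ~x

(z & x | ~~(z & ~(x | x & ~(z | ~u & u)))) & ~~~x
= (z & x | ~~(z & ~(x | x & ~z))) & ~~~x   (complement / identity)
= (z & x | ~~(z & ~x)) & ~~~x   (absorption)
= (z & x | z & ~x) & ~~~x   (double negation)
= (z & x | z & ~x) & ~x   (double negation)
= z & ~x   (distribution)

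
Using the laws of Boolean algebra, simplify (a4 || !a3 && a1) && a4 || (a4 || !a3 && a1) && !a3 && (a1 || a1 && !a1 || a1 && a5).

a4 || !a3 && a1

(a4 || !a3 && a1) && a4 || (a4 || !a3 && a1) && !a3 && (a1 || a1 && !a1 || a1 && a5)
= (a4 || !a3 && a1) && a4 || (a4 || !a3 && a1) && !a3 && (a1 || a1 && a5)   (complement / identity)
= (a4 || !a3 && a1) && (a4 || !a3 && (a1 || a1 && a5))   (distribution)
= (a4 || !a3 && a1) && (a4 || !a3 && a1)   (absorption)
= a4 || !a3 && a1   (idempotence)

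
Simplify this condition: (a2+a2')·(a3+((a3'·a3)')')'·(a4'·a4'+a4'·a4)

a3'·a4'

(a2+a2')·(a3+((a3'·a3)')')'·(a4'·a4'+a4'·a4)
= (a2+a2')·(a3+((a3'·a3)')')'·a4'   (distribution)
= (a3+((a3'·a3)')')'·a4'   (complement / identity)
= (a3+a3'·a3)'·a4'   (double negation)
= a3'·a4'   (complement / identity)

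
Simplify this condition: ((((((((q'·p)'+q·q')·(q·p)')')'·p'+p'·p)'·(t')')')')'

p'+t'

((((((((q'·p)'+q·q')·(q·p)')')'·p'+p'·p)'·(t')')')')'
= (((((((q'·p)'·(q·p)')')'·p'+p'·p)'·(t')')')')'   [complement / identity]
= (((((q'·p)'·(q·p)')')'·p'+p'·p+t')')'   [De Morgan]
= (((q'·p+q·p)'·p'+p'·p+t')')'   [De Morgan]
= ((p'·p'+p'·p+t')')'   [distribution]
= ((p'+t')')'   [distribution]
= p'+t'   [double negation]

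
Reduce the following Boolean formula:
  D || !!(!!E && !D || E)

D || !!(!!E && !D || E)
= D || !!(E && !D || E)   (double negation)
= D || E && !D || E   (double negation)
= D || E   (absorption)

D || E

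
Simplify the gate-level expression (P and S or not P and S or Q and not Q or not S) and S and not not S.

S

(P and S or not P and S or Q and not Q or not S) and S and not not S
= (P and S or not P and S or Q and not Q or not S) and S and S   [double negation]
= (S or Q and not Q or not S) and S and S   [distribution]
= (S or not S) and S and S   [complement / identity]
= S and S   [complement / identity]
= S   [idempotence]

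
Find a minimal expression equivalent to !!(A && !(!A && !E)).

!!(A && !(!A && !E))
= !!(A && (A || E))   [De Morgan]
= !!A   [absorption]
= A   [double negation]

A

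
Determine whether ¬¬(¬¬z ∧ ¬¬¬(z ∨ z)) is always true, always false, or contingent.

¬¬(¬¬z ∧ ¬¬¬(z ∨ z))
= ¬¬(¬¬z ∧ ¬(z ∨ z))   (double negation)
= ¬¬(¬¬z ∧ ¬z)   (idempotence)
= ¬¬(z ∧ ¬z)   (double negation)
= z ∧ ¬z   (double negation)
= False   (complement)

always false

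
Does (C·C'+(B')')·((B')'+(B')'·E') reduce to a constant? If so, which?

no

(C·C'+(B')')·((B')'+(B')'·E')
= (C·C'+(B')')·(B')'   (absorption)
= (B')'·(B')'   (complement / identity)
= (B')'   (idempotence)
= B   (double negation)
This depends on B, so it is not a constant.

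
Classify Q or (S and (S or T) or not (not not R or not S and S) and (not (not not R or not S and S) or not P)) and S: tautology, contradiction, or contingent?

Q or (S and (S or T) or not (not not R or not S and S) and (not (not not R or not S and S) or not P)) and S
= Q or (S and (S or T) or not (not not R or not S and S)) and S   — absorption
= Q or (S and (S or T) or not not not R) and S   — complement / identity
= Q or (S and (S or T) or not R) and S   — double negation
= Q or (S or not R) and S   — absorption
= Q or S   — absorption
This depends on Q, S, so it is not a constant.

contingent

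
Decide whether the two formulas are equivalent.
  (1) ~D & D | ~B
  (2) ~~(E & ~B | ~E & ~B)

Yes

E1: ~D & D | ~B
    = ~B
E2: ~~(E & ~B | ~E & ~B)
    = E & ~B | ~E & ~B
    = ~B
Both reduce to ~B, so they are equivalent.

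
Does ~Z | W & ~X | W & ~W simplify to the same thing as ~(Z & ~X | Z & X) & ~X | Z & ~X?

No

E1: ~Z | W & ~X | W & ~W
    = ~Z | W & ~X   — complement / identity
E2: ~(Z & ~X | Z & X) & ~X | Z & ~X
    = ~Z & ~X | Z & ~X   — distribution
    = ~X   — distribution
These differ: at W=0, X=1, Z=0, E1 = 1 but E2 = 0.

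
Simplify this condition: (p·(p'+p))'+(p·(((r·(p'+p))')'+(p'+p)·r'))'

p'

(p·(p'+p))'+(p·(((r·(p'+p))')'+(p'+p)·r'))'
= (p·(p'+p))'+(p·(r·(p'+p)+(p'+p)·r'))'   (double negation)
= (p·(p'+p))'+(p·(p'+p))'   (distribution)
= (p·(p'+p))'   (idempotence)
= p'   (complement / identity)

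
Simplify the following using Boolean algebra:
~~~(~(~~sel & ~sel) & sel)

~~~(~(~~sel & ~sel) & sel)
= ~~~((~sel | sel) & sel)   — De Morgan
= ~((~sel | sel) & sel)   — double negation
= ~sel   — complement / identity

~sel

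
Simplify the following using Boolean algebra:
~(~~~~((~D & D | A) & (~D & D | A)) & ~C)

~A | C

~(~~~~((~D & D | A) & (~D & D | A)) & ~C)
= ~(~~~~(~D & D | A) & ~C)   [idempotence]
= ~(~~~~A & ~C)   [complement / identity]
= ~(~~A & ~C)   [double negation]
= ~A | C   [De Morgan]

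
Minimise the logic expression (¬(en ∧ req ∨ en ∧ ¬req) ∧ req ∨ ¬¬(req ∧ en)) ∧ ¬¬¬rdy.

(¬(en ∧ req ∨ en ∧ ¬req) ∧ req ∨ ¬¬(req ∧ en)) ∧ ¬¬¬rdy
= (¬(en ∧ req ∨ en ∧ ¬req) ∧ req ∨ req ∧ en) ∧ ¬¬¬rdy   (double negation)
= (¬en ∧ req ∨ req ∧ en) ∧ ¬¬¬rdy   (distribution)
= req ∧ ¬¬¬rdy   (distribution)
= req ∧ ¬rdy   (double negation)

req ∧ ¬rdy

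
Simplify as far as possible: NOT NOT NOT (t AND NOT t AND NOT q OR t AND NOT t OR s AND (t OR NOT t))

NOT NOT NOT (t AND NOT t AND NOT q OR t AND NOT t OR s AND (t OR NOT t))
= NOT NOT NOT (t AND NOT t OR s AND (t OR NOT t))   — absorption
= NOT (t AND NOT t OR s AND (t OR NOT t))   — double negation
= NOT (s AND (t OR NOT t))   — complement / identity
= NOT s   — complement / identity

NOT s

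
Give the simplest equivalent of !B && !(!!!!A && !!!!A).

!B && !(!!!!A && !!!!A)
= !B && (!!!A || !!!A)   [De Morgan]
= !B && !!!A   [idempotence]
= !B && !A   [double negation]

!B && !A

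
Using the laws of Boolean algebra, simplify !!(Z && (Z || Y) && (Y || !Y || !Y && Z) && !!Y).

Z && Y

!!(Z && (Z || Y) && (Y || !Y || !Y && Z) && !!Y)
= !!(Z && (Z || Y) && (Y || !Y) && !!Y)   (absorption)
= !!(Z && (Y || !Y) && !!Y)   (absorption)
= Z && (Y || !Y) && !!Y   (double negation)
= Z && (Y || !Y) && Y   (double negation)
= Z && Y   (complement / identity)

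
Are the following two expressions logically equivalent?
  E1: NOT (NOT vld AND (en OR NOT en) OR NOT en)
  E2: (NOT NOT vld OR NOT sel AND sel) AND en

Yes

E1: NOT (NOT vld AND (en OR NOT en) OR NOT en)
    = NOT (NOT vld OR NOT en)   [complement / identity]
    = vld AND en   [De Morgan]
E2: (NOT NOT vld OR NOT sel AND sel) AND en
    = (vld OR NOT sel AND sel) AND en   [double negation]
    = vld AND en   [complement / identity]
Both reduce to vld AND en, so they are equivalent.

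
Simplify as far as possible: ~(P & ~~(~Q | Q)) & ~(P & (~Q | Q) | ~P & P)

~P

~(P & ~~(~Q | Q)) & ~(P & (~Q | Q) | ~P & P)
= ~(P & (~Q | Q)) & ~(P & (~Q | Q) | ~P & P)   — double negation
= ~(P & (~Q | Q)) & ~(P & (~Q | Q))   — complement / identity
= ~(P & (~Q | Q))   — idempotence
= ~P   — complement / identity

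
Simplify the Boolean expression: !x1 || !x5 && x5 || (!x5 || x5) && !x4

!x1 || !x4

!x1 || !x5 && x5 || (!x5 || x5) && !x4
= !x1 || (!x5 || x5) && !x4   [complement / identity]
= !x1 || !x4   [complement / identity]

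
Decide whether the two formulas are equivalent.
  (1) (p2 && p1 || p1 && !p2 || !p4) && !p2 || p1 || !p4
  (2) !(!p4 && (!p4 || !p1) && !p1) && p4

No

E1: (p2 && p1 || p1 && !p2 || !p4) && !p2 || p1 || !p4
    = (p1 || !p4) && !p2 || p1 || !p4
    = p1 || !p4
E2: !(!p4 && (!p4 || !p1) && !p1) && p4
    = !(!p4 && !p1) && p4
    = (p4 || p1) && p4
    = p4
These differ: at p1=0, p2=1, p4=0, E1 = 1 but E2 = 0.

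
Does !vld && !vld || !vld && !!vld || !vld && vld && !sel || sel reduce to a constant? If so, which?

no

!vld && !vld || !vld && !!vld || !vld && vld && !sel || sel
= !vld && !vld || !vld && vld || !vld && vld && !sel || sel
= !vld && !vld || !vld && vld || sel
= !vld || sel
This depends on sel, vld, so it is not a constant.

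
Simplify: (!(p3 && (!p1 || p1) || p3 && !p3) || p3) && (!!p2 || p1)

p2 || p1

(!(p3 && (!p1 || p1) || p3 && !p3) || p3) && (!!p2 || p1)
= (!(p3 && (!p1 || p1)) || p3) && (!!p2 || p1)   (complement / identity)
= (!p3 || p3) && (!!p2 || p1)   (complement / identity)
= (!p3 || p3) && (p2 || p1)   (double negation)
= p2 || p1   (complement / identity)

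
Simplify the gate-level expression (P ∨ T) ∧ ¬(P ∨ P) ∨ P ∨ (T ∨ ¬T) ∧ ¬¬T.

P ∨ T

(P ∨ T) ∧ ¬(P ∨ P) ∨ P ∨ (T ∨ ¬T) ∧ ¬¬T
= (P ∨ T) ∧ ¬P ∨ P ∨ (T ∨ ¬T) ∧ ¬¬T   (idempotence)
= (P ∨ T) ∧ ¬P ∨ P ∨ ¬¬T   (complement / identity)
= (P ∨ T) ∧ ¬P ∨ P ∨ T   (double negation)
= P ∨ T   (absorption)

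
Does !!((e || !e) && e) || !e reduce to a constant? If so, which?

!!((e || !e) && e) || !e
= (e || !e) && e || !e   [double negation]
= e || !e   [complement / identity]
= true   [complement]

yes, True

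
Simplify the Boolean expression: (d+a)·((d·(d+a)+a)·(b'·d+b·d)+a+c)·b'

(d+a)·b'

(d+a)·((d·(d+a)+a)·(b'·d+b·d)+a+c)·b'
= (d+a)·((d+a)·(b'·d+b·d)+a+c)·b'   (absorption)
= (d+a)·((d+a)·d+a+c)·b'   (distribution)
= (d+a)·(d+a+c)·b'   (absorption)
= (d+a)·b'   (absorption)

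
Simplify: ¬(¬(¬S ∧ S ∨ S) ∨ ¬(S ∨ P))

S

¬(¬(¬S ∧ S ∨ S) ∨ ¬(S ∨ P))
= ¬(¬S ∨ ¬(S ∨ P))   — complement / identity
= S ∧ (S ∨ P)   — De Morgan
= S   — absorption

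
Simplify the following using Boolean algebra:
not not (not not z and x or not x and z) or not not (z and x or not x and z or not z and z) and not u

not not (not not z and x or not x and z) or not not (z and x or not x and z or not z and z) and not u
= not not (not not z and x or not x and z) or not not (z and x or not x and z) and not u
= not not (z and x or not x and z) or not not (z and x or not x and z) and not u
= not not (z and x or not x and z)
= not not z
= z

z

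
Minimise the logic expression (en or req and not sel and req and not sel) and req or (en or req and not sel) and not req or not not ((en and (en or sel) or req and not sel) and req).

(en or req and not sel and req and not sel) and req or (en or req and not sel) and not req or not not ((en and (en or sel) or req and not sel) and req)
= (en or req and not sel and req and not sel) and req or (en or req and not sel) and not req or not not ((en or req and not sel) and req)   (absorption)
= (en or req and not sel) and req or (en or req and not sel) and not req or not not ((en or req and not sel) and req)   (idempotence)
= (en or req and not sel) and req or (en or req and not sel) and not req or (en or req and not sel) and req   (double negation)
= (en or req and not sel) and req or en or req and not sel   (distribution)
= en or req and not sel   (absorption)

en or req and not sel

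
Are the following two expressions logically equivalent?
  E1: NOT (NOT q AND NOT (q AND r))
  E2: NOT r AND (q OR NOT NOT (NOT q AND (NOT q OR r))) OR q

No

E1: NOT (NOT q AND NOT (q AND r))
    = q OR q AND r   (De Morgan)
    = q   (absorption)
E2: NOT r AND (q OR NOT NOT (NOT q AND (NOT q OR r))) OR q
    = NOT r AND (q OR NOT NOT NOT q) OR q   (absorption)
    = NOT r AND (q OR NOT q) OR q   (double negation)
    = NOT r OR q   (complement / identity)
These differ: at q=0, r=0, E1 = 0 but E2 = 1.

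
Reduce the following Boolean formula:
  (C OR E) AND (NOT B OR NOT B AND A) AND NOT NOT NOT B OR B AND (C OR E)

(C OR E) AND (NOT B OR NOT B AND A) AND NOT NOT NOT B OR B AND (C OR E)
= (C OR E) AND NOT B AND NOT NOT NOT B OR B AND (C OR E)   (absorption)
= (C OR E) AND NOT B AND NOT B OR B AND (C OR E)   (double negation)
= (C OR E) AND NOT B OR B AND (C OR E)   (idempotence)
= C OR E   (distribution)

C OR E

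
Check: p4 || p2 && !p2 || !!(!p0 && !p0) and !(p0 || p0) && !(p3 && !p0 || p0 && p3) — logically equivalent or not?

No

E1: p4 || p2 && !p2 || !!(!p0 && !p0)
    = p4 || p2 && !p2 || !(p0 || p0)   — De Morgan
    = p4 || p2 && !p2 || !p0   — idempotence
    = p4 || !p0   — complement / identity
E2: !(p0 || p0) && !(p3 && !p0 || p0 && p3)
    = !(p0 || p0) && !p3   — distribution
    = !p0 && !p3   — idempotence
These differ: at p0=0, p2=0, p3=1, p4=1, E1 = 1 but E2 = 0.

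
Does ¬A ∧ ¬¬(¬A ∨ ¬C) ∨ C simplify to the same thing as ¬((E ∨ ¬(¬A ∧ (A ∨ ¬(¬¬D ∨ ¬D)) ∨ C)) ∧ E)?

E1: ¬A ∧ ¬¬(¬A ∨ ¬C) ∨ C
    = ¬A ∧ (¬A ∨ ¬C) ∨ C   [double negation]
    = ¬A ∨ C   [absorption]
E2: ¬((E ∨ ¬(¬A ∧ (A ∨ ¬(¬¬D ∨ ¬D)) ∨ C)) ∧ E)
    = ¬((E ∨ ¬(¬A ∧ (A ∨ ¬D ∧ D) ∨ C)) ∧ E)   [De Morgan]
    = ¬((E ∨ ¬(¬A ∧ A ∨ C)) ∧ E)   [complement / identity]
    = ¬((E ∨ ¬C) ∧ E)   [complement / identity]
    = ¬E   [absorption]
These differ: at A=1, C=1, D=0, E=1, E1 = 1 but E2 = 0.

No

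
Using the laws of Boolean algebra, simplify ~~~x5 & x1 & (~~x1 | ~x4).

~x5 & x1

~~~x5 & x1 & (~~x1 | ~x4)
= ~~~x5 & x1 & (x1 | ~x4)
= ~~~x5 & x1
= ~x5 & x1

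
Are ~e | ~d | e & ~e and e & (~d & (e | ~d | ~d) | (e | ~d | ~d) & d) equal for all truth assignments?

E1: ~e | ~d | e & ~e
    = ~e | ~d
E2: e & (~d & (e | ~d | ~d) | (e | ~d | ~d) & d)
    = e & (e | ~d | ~d)
    = e & (e | ~d)
    = e
These differ: at d=1, e=0, E1 = 1 but E2 = 0.

No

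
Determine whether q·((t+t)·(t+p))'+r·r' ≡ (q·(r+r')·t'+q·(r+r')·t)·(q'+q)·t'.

Yes

E1: q·((t+t)·(t+p))'+r·r'
    = q·((t+t)·(t+p))'
    = q·(t+t·p)'
    = q·t'
E2: (q·(r+r')·t'+q·(r+r')·t)·(q'+q)·t'
    = q·(r+r')·(q'+q)·t'
    = q·(q'+q)·t'
    = q·t'
Both reduce to q·t', so they are equivalent.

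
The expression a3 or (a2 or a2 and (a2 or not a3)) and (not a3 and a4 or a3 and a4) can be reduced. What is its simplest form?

a3 or (a2 or a2 and (a2 or not a3)) and (not a3 and a4 or a3 and a4)
= a3 or (a2 or a2 and (a2 or not a3)) and a4   — distribution
= a3 or (a2 or a2) and a4   — absorption
= a3 or a2 and a4   — idempotence

a3 or a2 and a4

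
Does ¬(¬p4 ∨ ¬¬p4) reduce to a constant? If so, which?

¬(¬p4 ∨ ¬¬p4)
= p4 ∧ ¬p4   [De Morgan]
= False   [complement]

yes, False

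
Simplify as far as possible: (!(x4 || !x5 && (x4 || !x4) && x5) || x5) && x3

(!x4 || x5) && x3

(!(x4 || !x5 && (x4 || !x4) && x5) || x5) && x3
= (!(x4 || !x5 && x5) || x5) && x3   — complement / identity
= (!x4 || x5) && x3   — complement / identity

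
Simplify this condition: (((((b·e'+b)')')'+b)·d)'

d'

(((((b·e'+b)')')'+b)·d)'
= ((((b')')'+b)·d)'   [absorption]
= ((b'+b)·d)'   [double negation]
= d'   [complement / identity]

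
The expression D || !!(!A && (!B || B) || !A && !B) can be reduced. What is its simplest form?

D || !A

D || !!(!A && (!B || B) || !A && !B)
= D || !!(!A || !A && !B)   — complement / identity
= D || !!!A   — absorption
= D || !A   — double negation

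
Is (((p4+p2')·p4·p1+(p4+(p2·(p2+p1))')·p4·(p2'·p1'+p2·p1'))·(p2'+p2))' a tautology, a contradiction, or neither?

(((p4+p2')·p4·p1+(p4+(p2·(p2+p1))')·p4·(p2'·p1'+p2·p1'))·(p2'+p2))'
= (((p4+p2')·p4·p1+(p4+(p2·(p2+p1))')·p4·p1')·(p2'+p2))'   [distribution]
= (((p4+p2')·p4·p1+(p4+p2')·p4·p1')·(p2'+p2))'   [absorption]
= ((p4+p2')·p4·p1+(p4+p2')·p4·p1')'   [complement / identity]
= ((p4+p2')·p4)'   [distribution]
= p4'   [absorption]
This depends on p4, so it is not a constant.

neither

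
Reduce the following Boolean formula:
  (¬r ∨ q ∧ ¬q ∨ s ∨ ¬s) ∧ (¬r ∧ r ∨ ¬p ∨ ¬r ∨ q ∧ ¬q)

¬p ∨ ¬r

(¬r ∨ q ∧ ¬q ∨ s ∨ ¬s) ∧ (¬r ∧ r ∨ ¬p ∨ ¬r ∨ q ∧ ¬q)
= (s ∨ ¬s) ∧ (¬r ∧ r ∨ ¬p) ∨ ¬r ∨ q ∧ ¬q   (distribution)
= ¬r ∧ r ∨ ¬p ∨ ¬r ∨ q ∧ ¬q   (complement / identity)
= ¬p ∨ ¬r ∨ q ∧ ¬q   (complement / identity)
= ¬p ∨ ¬r   (complement / identity)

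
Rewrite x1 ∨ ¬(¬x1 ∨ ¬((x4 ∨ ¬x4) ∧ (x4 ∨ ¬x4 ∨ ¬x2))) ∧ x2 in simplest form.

x1 ∨ ¬(¬x1 ∨ ¬((x4 ∨ ¬x4) ∧ (x4 ∨ ¬x4 ∨ ¬x2))) ∧ x2
= x1 ∨ x1 ∧ (x4 ∨ ¬x4) ∧ (x4 ∨ ¬x4 ∨ ¬x2) ∧ x2   — De Morgan
= x1 ∨ x1 ∧ (x4 ∨ ¬x4) ∧ x2   — absorption
= x1 ∨ x1 ∧ x2   — complement / identity
= x1   — absorption

x1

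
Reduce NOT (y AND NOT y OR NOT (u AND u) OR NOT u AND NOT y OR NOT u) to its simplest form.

NOT (y AND NOT y OR NOT (u AND u) OR NOT u AND NOT y OR NOT u)
= NOT (y AND NOT y OR NOT u OR NOT u AND NOT y OR NOT u)   [idempotence]
= NOT (NOT u OR NOT u AND NOT y OR NOT u)   [complement / identity]
= NOT (NOT u OR NOT u)   [absorption]
= NOT NOT u   [idempotence]
= u   [double negation]

u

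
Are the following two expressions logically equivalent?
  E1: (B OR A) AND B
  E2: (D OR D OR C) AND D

E1: (B OR A) AND B
    = B   — absorption
E2: (D OR D OR C) AND D
    = (D OR C) AND D   — idempotence
    = D   — absorption
These differ: at A=0, B=1, C=0, D=0, E1 = 1 but E2 = 0.

No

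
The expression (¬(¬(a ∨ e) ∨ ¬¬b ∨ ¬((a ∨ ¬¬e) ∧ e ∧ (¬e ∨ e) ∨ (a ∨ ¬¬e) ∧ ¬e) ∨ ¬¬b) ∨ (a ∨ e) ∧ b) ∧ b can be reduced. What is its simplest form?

(a ∨ e) ∧ b

(¬(¬(a ∨ e) ∨ ¬¬b ∨ ¬((a ∨ ¬¬e) ∧ e ∧ (¬e ∨ e) ∨ (a ∨ ¬¬e) ∧ ¬e) ∨ ¬¬b) ∨ (a ∨ e) ∧ b) ∧ b
= (¬(¬(a ∨ e) ∨ ¬¬b ∨ ¬((a ∨ ¬¬e) ∧ e ∨ (a ∨ ¬¬e) ∧ ¬e) ∨ ¬¬b) ∨ (a ∨ e) ∧ b) ∧ b   [complement / identity]
= (¬(¬(a ∨ e) ∨ ¬¬b ∨ ¬(a ∨ ¬¬e) ∨ ¬¬b) ∨ (a ∨ e) ∧ b) ∧ b   [distribution]
= (¬(¬(a ∨ e) ∨ ¬¬b ∨ ¬(a ∨ e) ∨ ¬¬b) ∨ (a ∨ e) ∧ b) ∧ b   [double negation]
= (¬(¬(a ∨ e) ∨ ¬¬b) ∨ (a ∨ e) ∧ b) ∧ b   [idempotence]
= ((a ∨ e) ∧ ¬b ∨ (a ∨ e) ∧ b) ∧ b   [De Morgan]
= (a ∨ e) ∧ b   [distribution]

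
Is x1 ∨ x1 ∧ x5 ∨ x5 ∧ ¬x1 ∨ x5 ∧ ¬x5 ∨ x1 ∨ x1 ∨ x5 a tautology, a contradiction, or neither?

x1 ∨ x1 ∧ x5 ∨ x5 ∧ ¬x1 ∨ x5 ∧ ¬x5 ∨ x1 ∨ x1 ∨ x5
= x1 ∨ x1 ∧ x5 ∨ x5 ∧ ¬x1 ∨ x5 ∧ ¬x5 ∨ x1 ∨ x5
= x1 ∨ x1 ∧ x5 ∨ x5 ∧ ¬x1 ∨ x1 ∨ x5
= x1 ∨ x5 ∨ x1 ∨ x5
= x1 ∨ x5
This depends on x1, x5, so it is not a constant.

neither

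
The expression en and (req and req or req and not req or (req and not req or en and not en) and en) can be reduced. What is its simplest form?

en and req

en and (req and req or req and not req or (req and not req or en and not en) and en)
= en and (req and req or req and not req or req and not req and en)   (complement / identity)
= en and (req and req or req and not req)   (absorption)
= en and req   (distribution)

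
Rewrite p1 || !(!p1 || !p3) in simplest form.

p1

p1 || !(!p1 || !p3)
= p1 || p1 && p3   — De Morgan
= p1   — absorption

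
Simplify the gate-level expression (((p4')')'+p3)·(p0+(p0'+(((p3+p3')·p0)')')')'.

(((p4')')'+p3)·(p0+(p0'+(((p3+p3')·p0)')')')'
= (((p4')')'+p3)·(p0+p0·((p3+p3')·p0)')'   [De Morgan]
= (((p4')')'+p3)·(p0+p0·p0')'   [complement / identity]
= (p4'+p3)·(p0+p0·p0')'   [double negation]
= (p4'+p3)·p0'   [complement / identity]

(p4'+p3)·p0'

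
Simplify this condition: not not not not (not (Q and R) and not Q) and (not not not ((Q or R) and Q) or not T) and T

not not not not (not (Q and R) and not Q) and (not not not ((Q or R) and Q) or not T) and T
= not not not (Q and R or Q) and (not not not ((Q or R) and Q) or not T) and T   — De Morgan
= not not not (Q and R or Q) and (not not not Q or not T) and T   — absorption
= not not not Q and (not not not Q or not T) and T   — absorption
= not not not Q and T   — absorption
= not Q and T   — double negation

not Q and T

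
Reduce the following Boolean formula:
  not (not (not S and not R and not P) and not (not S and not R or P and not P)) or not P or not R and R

not (not (not S and not R and not P) and not (not S and not R or P and not P)) or not P or not R and R
= not (not (not S and not R and not P) and not (not S and not R)) or not P or not R and R   [complement / identity]
= not (not (not S and not R and not P) and not (not S and not R)) or not P   [complement / identity]
= not S and not R and not P or not S and not R or not P   [De Morgan]
= not S and not R or not P   [absorption]

not S and not R or not P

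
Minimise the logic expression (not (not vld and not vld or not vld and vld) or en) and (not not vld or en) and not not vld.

vld

(not (not vld and not vld or not vld and vld) or en) and (not not vld or en) and not not vld
= (not not vld or en) and (not not vld or en) and not not vld   [distribution]
= (not not vld or en) and not not vld   [absorption]
= not not vld   [absorption]
= vld   [double negation]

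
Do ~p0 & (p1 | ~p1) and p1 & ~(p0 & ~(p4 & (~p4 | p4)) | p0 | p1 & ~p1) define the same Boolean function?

E1: ~p0 & (p1 | ~p1)
    = ~p0   (complement / identity)
E2: p1 & ~(p0 & ~(p4 & (~p4 | p4)) | p0 | p1 & ~p1)
    = p1 & ~(p0 & ~(p4 & (~p4 | p4)) | p0)   (complement / identity)
    = p1 & ~(p0 & ~p4 | p0)   (complement / identity)
    = p1 & ~p0   (absorption)
These differ: at p0=0, p1=0, p4=0, E1 = 1 but E2 = 0.

No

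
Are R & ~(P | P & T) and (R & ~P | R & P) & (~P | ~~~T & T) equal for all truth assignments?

Yes

E1: R & ~(P | P & T)
    = R & ~P   — absorption
E2: (R & ~P | R & P) & (~P | ~~~T & T)
    = R & (~P | ~~~T & T)   — distribution
    = R & (~P | ~T & T)   — double negation
    = R & ~P   — complement / identity
Both reduce to R & ~P, so they are equivalent.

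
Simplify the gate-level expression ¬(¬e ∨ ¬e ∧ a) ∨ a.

e ∨ a

¬(¬e ∨ ¬e ∧ a) ∨ a
= ¬¬e ∨ a
= e ∨ a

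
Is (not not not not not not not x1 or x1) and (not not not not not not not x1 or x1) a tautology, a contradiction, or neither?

(not not not not not not not x1 or x1) and (not not not not not not not x1 or x1)
= not not not not not not not x1 or x1
= not not not not not x1 or x1
= not not not x1 or x1
= not x1 or x1
= True

tautology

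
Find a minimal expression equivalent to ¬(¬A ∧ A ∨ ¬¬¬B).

¬(¬A ∧ A ∨ ¬¬¬B)
= ¬¬¬¬B   — complement / identity
= ¬¬B   — double negation
= B   — double negation

B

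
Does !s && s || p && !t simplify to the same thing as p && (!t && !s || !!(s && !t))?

E1: !s && s || p && !t
    = p && !t   — complement / identity
E2: p && (!t && !s || !!(s && !t))
    = p && (!t && !s || s && !t)   — double negation
    = p && !t   — distribution
Both reduce to p && !t, so they are equivalent.

Yes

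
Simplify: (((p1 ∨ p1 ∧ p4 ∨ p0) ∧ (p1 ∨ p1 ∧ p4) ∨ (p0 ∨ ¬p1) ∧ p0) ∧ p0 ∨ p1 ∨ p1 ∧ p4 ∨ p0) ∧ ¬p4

(((p1 ∨ p1 ∧ p4 ∨ p0) ∧ (p1 ∨ p1 ∧ p4) ∨ (p0 ∨ ¬p1) ∧ p0) ∧ p0 ∨ p1 ∨ p1 ∧ p4 ∨ p0) ∧ ¬p4
= ((p1 ∨ p1 ∧ p4 ∨ (p0 ∨ ¬p1) ∧ p0) ∧ p0 ∨ p1 ∨ p1 ∧ p4 ∨ p0) ∧ ¬p4
= ((p1 ∨ p1 ∧ p4 ∨ p0) ∧ p0 ∨ p1 ∨ p1 ∧ p4 ∨ p0) ∧ ¬p4
= (p1 ∨ p1 ∧ p4 ∨ p0) ∧ ¬p4
= (p1 ∨ p0) ∧ ¬p4

(p1 ∨ p0) ∧ ¬p4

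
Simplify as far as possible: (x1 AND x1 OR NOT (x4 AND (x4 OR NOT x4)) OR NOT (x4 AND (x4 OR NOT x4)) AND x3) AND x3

(x1 AND x1 OR NOT (x4 AND (x4 OR NOT x4)) OR NOT (x4 AND (x4 OR NOT x4)) AND x3) AND x3
= (x1 AND x1 OR NOT (x4 AND (x4 OR NOT x4))) AND x3   — absorption
= (x1 OR NOT (x4 AND (x4 OR NOT x4))) AND x3   — idempotence
= (x1 OR NOT x4) AND x3   — complement / identity

(x1 OR NOT x4) AND x3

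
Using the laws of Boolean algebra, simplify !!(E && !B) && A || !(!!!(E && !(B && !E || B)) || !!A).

!!(E && !B) && A || !(!!!(E && !(B && !E || B)) || !!A)
= !!(E && !B) && A || !!(E && !(B && !E || B)) && !A   — De Morgan
= !!(E && !B) && A || !!(E && !B) && !A   — absorption
= !!(E && !B)   — distribution
= E && !B   — double negation

E && !B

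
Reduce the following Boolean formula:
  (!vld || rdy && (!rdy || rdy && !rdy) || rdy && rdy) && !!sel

(!vld || rdy && (!rdy || rdy && !rdy) || rdy && rdy) && !!sel
= (!vld || rdy && !rdy || rdy && rdy) && !!sel   [complement / identity]
= (!vld || rdy && !rdy || rdy && rdy) && sel   [double negation]
= (!vld || rdy) && sel   [distribution]

(!vld || rdy) && sel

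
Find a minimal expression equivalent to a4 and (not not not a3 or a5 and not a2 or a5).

a4 and (not a3 or a5)

a4 and (not not not a3 or a5 and not a2 or a5)
= a4 and (not a3 or a5 and not a2 or a5)
= a4 and (not a3 or a5)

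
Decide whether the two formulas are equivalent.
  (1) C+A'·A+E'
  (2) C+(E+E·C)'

E1: C+A'·A+E'
    = C+E'   — complement / identity
E2: C+(E+E·C)'
    = C+E'   — absorption
Both reduce to C+E', so they are equivalent.

Yes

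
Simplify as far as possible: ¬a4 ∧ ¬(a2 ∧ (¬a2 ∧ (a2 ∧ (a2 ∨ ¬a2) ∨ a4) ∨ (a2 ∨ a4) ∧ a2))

¬a4 ∧ ¬a2

¬a4 ∧ ¬(a2 ∧ (¬a2 ∧ (a2 ∧ (a2 ∨ ¬a2) ∨ a4) ∨ (a2 ∨ a4) ∧ a2))
= ¬a4 ∧ ¬(a2 ∧ (¬a2 ∧ (a2 ∨ a4) ∨ (a2 ∨ a4) ∧ a2))   (complement / identity)
= ¬a4 ∧ ¬(a2 ∧ (a2 ∨ a4))   (distribution)
= ¬a4 ∧ ¬a2   (absorption)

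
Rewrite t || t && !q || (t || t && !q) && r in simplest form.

t

t || t && !q || (t || t && !q) && r
= t || t && !q   (absorption)
= t   (absorption)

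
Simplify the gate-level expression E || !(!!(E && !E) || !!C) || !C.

E || !C

E || !(!!(E && !E) || !!C) || !C
= E || !(!!(E && !E) || C) || !C   [double negation]
= E || !(E && !E || C) || !C   [double negation]
= E || !C || !C   [complement / identity]
= E || !C   [idempotence]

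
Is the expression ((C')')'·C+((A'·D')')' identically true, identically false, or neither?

neither

((C')')'·C+((A'·D')')'
= C'·C+((A'·D')')'   [double negation]
= ((A'·D')')'   [complement / identity]
= A'·D'   [double negation]
This depends on A, D, so it is not a constant.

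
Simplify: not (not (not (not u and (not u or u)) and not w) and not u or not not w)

not (not (not (not u and (not u or u)) and not w) and not u or not not w)
= not ((not u and (not u or u) or w) and not u or not not w)   — De Morgan
= not ((not u or w) and not u or not not w)   — complement / identity
= not (not u or not not w)   — absorption
= u and not w   — De Morgan

u and not w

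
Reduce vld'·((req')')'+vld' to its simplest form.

vld'

vld'·((req')')'+vld'
= vld'·req'+vld'   — double negation
= vld'   — absorption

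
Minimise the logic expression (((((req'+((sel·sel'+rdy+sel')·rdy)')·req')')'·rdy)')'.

(((((req'+((sel·sel'+rdy+sel')·rdy)')·req')')'·rdy)')'
= (((((req'+((rdy+sel')·rdy)')·req')')'·rdy)')'   (complement / identity)
= (((((req'+rdy')·req')')'·rdy)')'   (absorption)
= ((((req')')'·rdy)')'   (absorption)
= ((req')')'·rdy   (double negation)
= req'·rdy   (double negation)

req'·rdy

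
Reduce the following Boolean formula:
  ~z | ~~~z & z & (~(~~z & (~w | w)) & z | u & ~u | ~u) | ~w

~z | ~~~z & z & (~(~~z & (~w | w)) & z | u & ~u | ~u) | ~w
= ~z | ~~~z & z & (~(~~z & (~w | w)) & z | ~u) | ~w
= ~z | ~~~z & z & (~~~z & z | ~u) | ~w
= ~z | ~~~z & z | ~w
= ~z | ~z & z | ~w
= ~z | ~w

~z | ~w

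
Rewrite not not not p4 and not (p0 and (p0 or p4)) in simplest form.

not p4 and not p0

not not not p4 and not (p0 and (p0 or p4))
= not not not p4 and not p0
= not p4 and not p0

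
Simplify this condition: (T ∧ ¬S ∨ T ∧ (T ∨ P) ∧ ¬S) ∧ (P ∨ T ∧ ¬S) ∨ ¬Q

T ∧ ¬S ∨ ¬Q

(T ∧ ¬S ∨ T ∧ (T ∨ P) ∧ ¬S) ∧ (P ∨ T ∧ ¬S) ∨ ¬Q
= T ∧ ¬S ∨ T ∧ (T ∨ P) ∧ ¬S ∧ P ∨ ¬Q
= T ∧ ¬S ∨ T ∧ ¬S ∧ P ∨ ¬Q
= T ∧ ¬S ∨ ¬Q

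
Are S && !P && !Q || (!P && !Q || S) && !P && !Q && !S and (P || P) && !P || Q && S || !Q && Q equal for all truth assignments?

No

E1: S && !P && !Q || (!P && !Q || S) && !P && !Q && !S
    = S && !P && !Q || !P && !Q && !S   [absorption]
    = !P && !Q   [distribution]
E2: (P || P) && !P || Q && S || !Q && Q
    = P && !P || Q && S || !Q && Q   [idempotence]
    = Q && S || !Q && Q   [complement / identity]
    = Q && S   [complement / identity]
These differ: at P=0, Q=1, S=1, E1 = 0 but E2 = 1.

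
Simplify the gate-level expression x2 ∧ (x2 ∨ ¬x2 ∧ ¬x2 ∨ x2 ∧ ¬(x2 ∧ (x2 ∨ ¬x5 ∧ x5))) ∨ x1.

x2 ∨ x1

x2 ∧ (x2 ∨ ¬x2 ∧ ¬x2 ∨ x2 ∧ ¬(x2 ∧ (x2 ∨ ¬x5 ∧ x5))) ∨ x1
= x2 ∧ (x2 ∨ ¬x2 ∧ ¬x2 ∨ x2 ∧ ¬(x2 ∧ x2)) ∨ x1   (complement / identity)
= x2 ∧ (x2 ∨ ¬x2 ∧ ¬x2 ∨ x2 ∧ ¬x2) ∨ x1   (idempotence)
= x2 ∧ (x2 ∨ ¬x2) ∨ x1   (distribution)
= x2 ∨ x1   (complement / identity)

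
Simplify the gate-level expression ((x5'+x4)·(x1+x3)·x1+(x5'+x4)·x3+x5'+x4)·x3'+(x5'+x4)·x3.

((x5'+x4)·(x1+x3)·x1+(x5'+x4)·x3+x5'+x4)·x3'+(x5'+x4)·x3
= ((x5'+x4)·(x1+x3)·x1+x5'+x4)·x3'+(x5'+x4)·x3   [absorption]
= ((x5'+x4)·x1+x5'+x4)·x3'+(x5'+x4)·x3   [absorption]
= (x5'+x4)·x3'+(x5'+x4)·x3   [absorption]
= x5'+x4   [distribution]

x5'+x4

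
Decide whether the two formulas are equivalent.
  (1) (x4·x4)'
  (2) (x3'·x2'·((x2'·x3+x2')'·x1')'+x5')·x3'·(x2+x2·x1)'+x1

E1: (x4·x4)'
    = x4'
E2: (x3'·x2'·((x2'·x3+x2')'·x1')'+x5')·x3'·(x2+x2·x1)'+x1
    = (x3'·x2'·((x2'·x3+x2')'·x1')'+x5')·x3'·x2'+x1
    = (x3'·x2'·((x2')'·x1')'+x5')·x3'·x2'+x1
    = (x3'·x2'·(x2'+x1)+x5')·x3'·x2'+x1
    = (x3'·x2'+x5')·x3'·x2'+x1
    = x3'·x2'+x1
These differ: at x1=1, x2=1, x3=1, x4=1, x5=0, E1 = 0 but E2 = 1.

No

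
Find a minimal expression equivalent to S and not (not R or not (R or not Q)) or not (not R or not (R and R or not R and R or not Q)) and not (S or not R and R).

S and not (not R or not (R or not Q)) or not (not R or not (R and R or not R and R or not Q)) and not (S or not R and R)
= S and not (not R or not (R or not Q)) or not (not R or not (R and R or not R and R or not Q)) and not S   [complement / identity]
= S and not (not R or not (R or not Q)) or not (not R or not (R or not Q)) and not S   [distribution]
= not (not R or not (R or not Q))   [distribution]
= R and (R or not Q)   [De Morgan]
= R   [absorption]

R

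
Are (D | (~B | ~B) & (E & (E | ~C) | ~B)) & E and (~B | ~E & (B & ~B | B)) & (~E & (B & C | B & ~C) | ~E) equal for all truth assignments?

No

E1: (D | (~B | ~B) & (E & (E | ~C) | ~B)) & E
    = (D | (~B | ~B) & (E | ~B)) & E   — absorption
    = (D | ~B | ~B & E) & E   — distribution
    = (D | ~B) & E   — absorption
E2: (~B | ~E & (B & ~B | B)) & (~E & (B & C | B & ~C) | ~E)
    = (~B | ~E & (B & ~B | B)) & (~E & B | ~E)   — distribution
    = (~B | ~E & B) & (~E & B | ~E)   — complement / identity
    = ~E & B | ~B & ~E   — distribution
    = ~E   — distribution
These differ: at B=0, C=0, D=1, E=0, E1 = 0 but E2 = 1.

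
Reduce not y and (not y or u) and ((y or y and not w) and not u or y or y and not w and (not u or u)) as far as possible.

not y and (not y or u) and ((y or y and not w) and not u or y or y and not w and (not u or u))
= not y and (not y or u) and ((y or y and not w) and not u or y or y and not w)
= not y and (not y or u) and (y or y and not w)
= not y and (not y or u) and y
= not y and y
= False

False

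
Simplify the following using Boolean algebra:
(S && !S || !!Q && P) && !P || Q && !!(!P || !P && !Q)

(S && !S || !!Q && P) && !P || Q && !!(!P || !P && !Q)
= !!Q && P && !P || Q && !!(!P || !P && !Q)   (complement / identity)
= !!Q && P && !P || Q && !!!P   (absorption)
= !!Q && P && !P || Q && !P   (double negation)
= (!!Q && P || Q) && !P   (distribution)
= (Q && P || Q) && !P   (double negation)
= Q && !P   (absorption)

Q && !P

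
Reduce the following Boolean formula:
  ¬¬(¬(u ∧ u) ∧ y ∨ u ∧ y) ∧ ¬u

¬¬(¬(u ∧ u) ∧ y ∨ u ∧ y) ∧ ¬u
= ¬¬(¬u ∧ y ∨ u ∧ y) ∧ ¬u   — idempotence
= ¬¬y ∧ ¬u   — distribution
= y ∧ ¬u   — double negation

y ∧ ¬u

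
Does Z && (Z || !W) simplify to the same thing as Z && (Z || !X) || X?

No

E1: Z && (Z || !W)
    = Z
E2: Z && (Z || !X) || X
    = Z || X
These differ: at W=1, X=1, Z=0, E1 = 0 but E2 = 1.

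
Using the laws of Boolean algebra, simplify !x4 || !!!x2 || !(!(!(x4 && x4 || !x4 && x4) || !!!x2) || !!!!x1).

!x4 || !x2

!x4 || !!!x2 || !(!(!(x4 && x4 || !x4 && x4) || !!!x2) || !!!!x1)
= !x4 || !!!x2 || !(!(!x4 || !!!x2) || !!!!x1)   — distribution
= !x4 || !!!x2 || !(!(!x4 || !!!x2) || !!x1)   — double negation
= !x4 || !!!x2 || (!x4 || !!!x2) && !x1   — De Morgan
= !x4 || !!!x2   — absorption
= !x4 || !x2   — double negation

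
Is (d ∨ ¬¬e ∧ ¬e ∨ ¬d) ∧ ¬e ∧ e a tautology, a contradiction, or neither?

contradiction

(d ∨ ¬¬e ∧ ¬e ∨ ¬d) ∧ ¬e ∧ e
= (d ∨ e ∧ ¬e ∨ ¬d) ∧ ¬e ∧ e   (double negation)
= (d ∨ ¬d) ∧ ¬e ∧ e   (complement / identity)
= ¬e ∧ e   (complement / identity)
= False   (complement)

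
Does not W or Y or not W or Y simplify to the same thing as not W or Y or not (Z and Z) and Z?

E1: not W or Y or not W or Y
    = not W or Y   [idempotence]
E2: not W or Y or not (Z and Z) and Z
    = not W or Y or not Z and Z   [idempotence]
    = not W or Y   [complement / identity]
Both reduce to not W or Y, so they are equivalent.

Yes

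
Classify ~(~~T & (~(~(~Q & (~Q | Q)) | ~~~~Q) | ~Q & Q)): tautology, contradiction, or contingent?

~(~~T & (~(~(~Q & (~Q | Q)) | ~~~~Q) | ~Q & Q))
= ~(~~T & (~(~(~Q & (~Q | Q)) | ~~Q) | ~Q & Q))   [double negation]
= ~(~~T & (~Q & (~Q | Q) & ~Q | ~Q & Q))   [De Morgan]
= ~(~~T & (~Q & ~Q | ~Q & Q))   [complement / identity]
= ~(~~T & ~Q)   [distribution]
= ~T | Q   [De Morgan]
This depends on Q, T, so it is not a constant.

contingent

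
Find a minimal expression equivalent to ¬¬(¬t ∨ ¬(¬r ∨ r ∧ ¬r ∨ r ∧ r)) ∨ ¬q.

¬¬(¬t ∨ ¬(¬r ∨ r ∧ ¬r ∨ r ∧ r)) ∨ ¬q
= ¬¬(¬t ∨ ¬(¬r ∨ r)) ∨ ¬q
= ¬(t ∧ (¬r ∨ r)) ∨ ¬q
= ¬t ∨ ¬q

¬t ∨ ¬q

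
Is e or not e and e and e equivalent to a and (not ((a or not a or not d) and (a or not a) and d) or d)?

E1: e or not e and e and e
    = e or not e and e
    = e
E2: a and (not ((a or not a or not d) and (a or not a) and d) or d)
    = a and (not ((a or not a) and d) or d)
    = a and (not d or d)
    = a
These differ: at a=0, d=0, e=1, E1 = 1 but E2 = 0.

No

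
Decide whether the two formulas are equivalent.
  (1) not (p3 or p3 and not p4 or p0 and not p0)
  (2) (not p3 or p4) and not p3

E1: not (p3 or p3 and not p4 or p0 and not p0)
    = not (p3 or p3 and not p4)   (complement / identity)
    = not p3   (absorption)
E2: (not p3 or p4) and not p3
    = not p3   (absorption)
Both reduce to not p3, so they are equivalent.

Yes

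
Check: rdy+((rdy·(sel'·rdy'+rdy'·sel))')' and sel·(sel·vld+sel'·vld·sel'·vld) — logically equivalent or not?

E1: rdy+((rdy·(sel'·rdy'+rdy'·sel))')'
    = rdy+rdy·(sel'·rdy'+rdy'·sel)   — double negation
    = rdy+rdy·rdy'   — distribution
    = rdy   — complement / identity
E2: sel·(sel·vld+sel'·vld·sel'·vld)
    = sel·(sel·vld+sel'·vld)   — idempotence
    = sel·vld   — distribution
These differ: at rdy=1, sel=0, vld=1, E1 = 1 but E2 = 0.

No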